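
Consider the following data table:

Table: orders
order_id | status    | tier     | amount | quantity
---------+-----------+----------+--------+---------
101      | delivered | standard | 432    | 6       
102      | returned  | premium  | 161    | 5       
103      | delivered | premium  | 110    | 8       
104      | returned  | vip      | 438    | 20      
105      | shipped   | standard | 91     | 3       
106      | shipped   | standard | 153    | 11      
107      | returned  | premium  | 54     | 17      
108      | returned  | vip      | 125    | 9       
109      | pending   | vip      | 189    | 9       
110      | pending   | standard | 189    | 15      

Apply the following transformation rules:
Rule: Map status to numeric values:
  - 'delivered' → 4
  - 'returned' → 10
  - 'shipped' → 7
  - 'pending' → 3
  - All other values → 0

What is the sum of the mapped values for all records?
68

Step 1: Apply mapping to each record
Step 2: Count by status:
  'delivered': 2 records × 4 = 8
  'returned': 4 records × 10 = 40
  'shipped': 2 records × 7 = 14
  'pending': 2 records × 3 = 6
Step 3: Sum all mapped values = 68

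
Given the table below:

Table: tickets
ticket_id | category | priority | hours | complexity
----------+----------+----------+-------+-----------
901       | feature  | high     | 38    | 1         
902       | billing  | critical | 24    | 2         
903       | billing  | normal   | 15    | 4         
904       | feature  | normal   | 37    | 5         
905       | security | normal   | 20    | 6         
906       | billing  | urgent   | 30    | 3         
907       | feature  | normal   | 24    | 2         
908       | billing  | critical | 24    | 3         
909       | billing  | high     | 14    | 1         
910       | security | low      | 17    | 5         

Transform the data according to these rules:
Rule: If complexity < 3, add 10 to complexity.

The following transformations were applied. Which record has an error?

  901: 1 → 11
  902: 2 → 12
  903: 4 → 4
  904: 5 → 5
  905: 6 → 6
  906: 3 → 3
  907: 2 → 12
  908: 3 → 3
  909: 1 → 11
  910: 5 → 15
Record 910 has an error. The correct transformed value should be 5, not 15.

Step 1: Check each record against the rule
Step 2: Record 910 has complexity = 5
Step 3: Since 5 >= 3, the bonus should not have been applied
Step 4: Correct value = 5, but claimed value = 15
Conclusion: Record 910 has the error.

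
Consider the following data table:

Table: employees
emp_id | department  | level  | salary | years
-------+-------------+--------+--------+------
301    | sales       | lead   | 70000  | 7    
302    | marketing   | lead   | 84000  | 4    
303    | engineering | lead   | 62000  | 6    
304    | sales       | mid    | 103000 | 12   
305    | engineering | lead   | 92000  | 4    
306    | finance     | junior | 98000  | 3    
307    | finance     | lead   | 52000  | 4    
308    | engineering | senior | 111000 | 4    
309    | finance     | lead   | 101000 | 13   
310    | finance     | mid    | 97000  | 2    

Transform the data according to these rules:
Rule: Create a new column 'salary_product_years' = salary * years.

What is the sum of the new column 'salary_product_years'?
5255000

Step 1: For each record, compute salary * years
Example calculations:
  70000 * 7 = 490000
  84000 * 4 = 336000
  62000 * 6 = 372000
  ...
Step 2: Sum all derived values
Step 3: Total = 5255000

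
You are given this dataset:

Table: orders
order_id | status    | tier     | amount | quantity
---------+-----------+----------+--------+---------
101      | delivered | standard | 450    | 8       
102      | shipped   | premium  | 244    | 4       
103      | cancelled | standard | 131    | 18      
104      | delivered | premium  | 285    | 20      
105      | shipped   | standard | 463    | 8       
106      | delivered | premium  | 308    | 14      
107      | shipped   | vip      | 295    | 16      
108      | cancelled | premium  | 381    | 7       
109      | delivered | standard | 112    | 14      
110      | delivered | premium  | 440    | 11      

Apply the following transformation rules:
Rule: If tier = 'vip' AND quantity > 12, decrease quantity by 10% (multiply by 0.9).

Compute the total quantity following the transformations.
118.4

Step 1: Find records where tier = 'vip' AND quantity > 12
Step 2: 1 records match, summing to 16
Step 3: After multiplier: 16 × 0.9 = 14.4
Step 4: Unaffected records sum: 104
Step 5: Final sum = 14.4 + 104 = 118.4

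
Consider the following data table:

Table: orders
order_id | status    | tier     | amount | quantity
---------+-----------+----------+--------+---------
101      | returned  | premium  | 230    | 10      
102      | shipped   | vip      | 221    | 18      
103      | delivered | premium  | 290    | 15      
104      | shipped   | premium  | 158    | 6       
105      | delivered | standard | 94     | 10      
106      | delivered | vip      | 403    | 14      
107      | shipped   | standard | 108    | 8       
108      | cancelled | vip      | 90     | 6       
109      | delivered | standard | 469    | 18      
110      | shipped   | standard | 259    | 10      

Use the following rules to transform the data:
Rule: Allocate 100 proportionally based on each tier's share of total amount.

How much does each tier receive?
premium: 29.2, standard: 40.05, vip: 30.75

Step 1: Calculate total amount = 2322
Step 2: Calculate each tier's proportion:
  premium: 678/2322 = 29.20% → 29.2
  standard: 930/2322 = 40.05% → 40.05
  vip: 714/2322 = 30.75% → 30.75
Step 3: Verify: sum of allocations ≈ 100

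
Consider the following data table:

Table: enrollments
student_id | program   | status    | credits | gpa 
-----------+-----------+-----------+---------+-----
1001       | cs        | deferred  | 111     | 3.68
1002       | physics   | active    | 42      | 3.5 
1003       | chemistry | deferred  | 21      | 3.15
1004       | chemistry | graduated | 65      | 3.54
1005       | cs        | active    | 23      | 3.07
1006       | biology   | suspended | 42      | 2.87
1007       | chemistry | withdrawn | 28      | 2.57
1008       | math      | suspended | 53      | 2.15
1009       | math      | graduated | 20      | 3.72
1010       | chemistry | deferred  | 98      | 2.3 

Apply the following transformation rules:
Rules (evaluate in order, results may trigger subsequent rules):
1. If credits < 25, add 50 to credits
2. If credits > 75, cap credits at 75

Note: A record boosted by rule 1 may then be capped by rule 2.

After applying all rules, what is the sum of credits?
594

Step 1: Apply rule 1 to records with credits < 25
  - 3 records get bonus of 50
  - Of these, 0 records then exceed 75 and get capped
Step 2: Apply rule 2 to records with credits > 75
  - 2 records (original) are capped
Step 3: Calculate final sum = 594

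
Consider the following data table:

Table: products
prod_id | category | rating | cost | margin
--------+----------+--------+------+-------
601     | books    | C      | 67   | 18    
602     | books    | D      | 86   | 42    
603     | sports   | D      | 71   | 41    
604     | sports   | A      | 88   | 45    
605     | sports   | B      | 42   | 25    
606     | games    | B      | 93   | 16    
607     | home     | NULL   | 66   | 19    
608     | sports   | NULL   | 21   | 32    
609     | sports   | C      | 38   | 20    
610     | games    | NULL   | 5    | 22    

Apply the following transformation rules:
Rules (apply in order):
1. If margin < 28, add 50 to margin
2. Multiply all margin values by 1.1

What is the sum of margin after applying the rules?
638.0

Step 1: Apply Rule 1 - Add 50 to records with margin < 28
  - 6 records affected: 120 + (6 × 50) = 420
  - Unaffected records: 160
  - Sum after Rule 1: 580
Step 2: Apply Rule 2 - Multiply all by 1.1
  - 580 × 1.1 = 638.0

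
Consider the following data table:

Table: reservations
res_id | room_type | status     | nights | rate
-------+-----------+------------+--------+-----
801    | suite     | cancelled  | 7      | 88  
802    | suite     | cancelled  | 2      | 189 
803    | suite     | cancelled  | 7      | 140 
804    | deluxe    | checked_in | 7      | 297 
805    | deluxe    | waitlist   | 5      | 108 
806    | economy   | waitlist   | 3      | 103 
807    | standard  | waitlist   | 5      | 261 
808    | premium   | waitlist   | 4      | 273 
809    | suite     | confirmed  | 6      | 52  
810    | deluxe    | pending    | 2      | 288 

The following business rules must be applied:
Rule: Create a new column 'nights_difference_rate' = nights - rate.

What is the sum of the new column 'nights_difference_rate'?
-1751

Step 1: For each record, compute nights - rate
Example calculations:
  7 - 88 = -81
  2 - 189 = -187
  7 - 140 = -133
  ...
Step 2: Sum all derived values
Step 3: Total = -1751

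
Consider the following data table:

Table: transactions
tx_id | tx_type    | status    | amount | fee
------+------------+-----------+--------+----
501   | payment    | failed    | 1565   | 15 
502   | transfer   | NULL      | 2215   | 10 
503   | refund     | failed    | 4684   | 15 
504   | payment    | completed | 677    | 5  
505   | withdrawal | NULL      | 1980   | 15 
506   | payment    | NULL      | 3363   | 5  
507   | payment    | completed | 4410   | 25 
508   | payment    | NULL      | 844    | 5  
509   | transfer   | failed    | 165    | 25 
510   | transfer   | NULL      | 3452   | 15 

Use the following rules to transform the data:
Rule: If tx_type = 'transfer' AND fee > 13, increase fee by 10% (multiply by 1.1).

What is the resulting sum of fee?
139.0

Step 1: Find records where tx_type = 'transfer' AND fee > 13
Step 2: 2 records match, summing to 40
Step 3: After multiplier: 40 × 1.1 = 44.0
Step 4: Unaffected records sum: 95
Step 5: Final sum = 44.0 + 95 = 139.0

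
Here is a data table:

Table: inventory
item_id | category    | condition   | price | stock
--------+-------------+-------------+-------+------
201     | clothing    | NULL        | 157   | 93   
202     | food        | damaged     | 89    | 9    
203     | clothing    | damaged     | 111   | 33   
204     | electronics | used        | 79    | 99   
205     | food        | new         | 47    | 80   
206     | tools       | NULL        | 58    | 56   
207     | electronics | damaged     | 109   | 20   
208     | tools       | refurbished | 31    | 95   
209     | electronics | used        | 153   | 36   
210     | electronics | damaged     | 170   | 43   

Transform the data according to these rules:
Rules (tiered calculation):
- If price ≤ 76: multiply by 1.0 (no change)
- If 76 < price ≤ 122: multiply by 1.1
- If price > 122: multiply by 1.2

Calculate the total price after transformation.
1138.8

Step 1: Tier 1 (price ≤ 76): 3 records, sum = 136 × 1.0 = 136.0
Step 2: Tier 2 (76 < price ≤ 122): 4 records, sum = 388 × 1.1 = 426.8
Step 3: Tier 3 (price > 122): 3 records, sum = 480 × 1.2 = 576.0
Step 4: Final sum = 136.0 + 426.8 + 576.0 = 1138.8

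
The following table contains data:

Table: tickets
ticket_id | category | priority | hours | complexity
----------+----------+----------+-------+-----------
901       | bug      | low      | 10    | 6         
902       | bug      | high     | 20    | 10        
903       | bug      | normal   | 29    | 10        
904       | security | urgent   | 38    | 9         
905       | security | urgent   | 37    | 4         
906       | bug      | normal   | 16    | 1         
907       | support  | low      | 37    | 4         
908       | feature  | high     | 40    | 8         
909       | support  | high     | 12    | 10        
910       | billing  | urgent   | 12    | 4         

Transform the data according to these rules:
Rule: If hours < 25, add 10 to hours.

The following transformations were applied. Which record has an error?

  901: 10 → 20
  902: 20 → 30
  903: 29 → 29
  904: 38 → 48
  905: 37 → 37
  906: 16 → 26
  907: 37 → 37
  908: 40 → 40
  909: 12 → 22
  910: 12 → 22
Record 904 has an error. The correct transformed value should be 38, not 48.

Step 1: Check each record against the rule
Step 2: Record 904 has hours = 38
Step 3: Since 38 >= 25, the bonus should not have been applied
Step 4: Correct value = 38, but claimed value = 48
Conclusion: Record 904 has the error.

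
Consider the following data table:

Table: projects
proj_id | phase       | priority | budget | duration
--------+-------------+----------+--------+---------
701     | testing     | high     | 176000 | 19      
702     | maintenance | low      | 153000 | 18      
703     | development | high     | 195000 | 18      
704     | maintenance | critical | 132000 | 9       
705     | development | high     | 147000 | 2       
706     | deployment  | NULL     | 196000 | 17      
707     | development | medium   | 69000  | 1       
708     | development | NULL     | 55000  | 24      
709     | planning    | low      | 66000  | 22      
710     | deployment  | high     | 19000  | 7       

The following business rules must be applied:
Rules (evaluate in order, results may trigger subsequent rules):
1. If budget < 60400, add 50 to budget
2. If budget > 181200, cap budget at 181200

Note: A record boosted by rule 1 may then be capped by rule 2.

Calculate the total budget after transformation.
1179500

Step 1: Apply rule 1 to records with budget < 60400
  - 2 records get bonus of 50
  - Of these, 0 records then exceed 181200 and get capped
Step 2: Apply rule 2 to records with budget > 181200
  - 2 records (original) are capped
Step 3: Calculate final sum = 1179500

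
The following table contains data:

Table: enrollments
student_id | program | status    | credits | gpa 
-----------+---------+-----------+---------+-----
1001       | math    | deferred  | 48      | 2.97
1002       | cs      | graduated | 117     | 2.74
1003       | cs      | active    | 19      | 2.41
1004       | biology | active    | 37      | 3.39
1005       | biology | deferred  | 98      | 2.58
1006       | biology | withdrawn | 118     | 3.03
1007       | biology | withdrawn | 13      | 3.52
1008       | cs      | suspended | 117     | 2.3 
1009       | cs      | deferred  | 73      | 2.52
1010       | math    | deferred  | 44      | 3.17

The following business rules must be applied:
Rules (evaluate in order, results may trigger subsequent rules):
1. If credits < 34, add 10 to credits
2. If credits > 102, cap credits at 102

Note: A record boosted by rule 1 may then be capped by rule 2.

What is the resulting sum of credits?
658

Step 1: Apply rule 1 to records with credits < 34
  - 2 records get bonus of 10
  - Of these, 0 records then exceed 102 and get capped
Step 2: Apply rule 2 to records with credits > 102
  - 3 records (original) are capped
Step 3: Calculate final sum = 658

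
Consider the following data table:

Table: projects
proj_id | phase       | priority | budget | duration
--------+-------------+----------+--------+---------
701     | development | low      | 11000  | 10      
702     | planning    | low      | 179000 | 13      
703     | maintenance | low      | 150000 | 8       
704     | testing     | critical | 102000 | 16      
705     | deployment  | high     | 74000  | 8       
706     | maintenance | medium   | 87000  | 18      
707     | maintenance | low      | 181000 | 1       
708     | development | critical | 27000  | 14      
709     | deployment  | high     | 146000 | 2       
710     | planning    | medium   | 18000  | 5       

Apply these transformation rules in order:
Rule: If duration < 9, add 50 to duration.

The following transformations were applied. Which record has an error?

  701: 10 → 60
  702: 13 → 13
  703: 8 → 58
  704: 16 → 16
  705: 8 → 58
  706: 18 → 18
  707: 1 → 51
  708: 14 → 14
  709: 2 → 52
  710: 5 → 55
Record 701 has an error. The correct transformed value should be 10, not 60.

Step 1: Check each record against the rule
Step 2: Record 701 has duration = 10
Step 3: Since 10 >= 9, the bonus should not have been applied
Step 4: Correct value = 10, but claimed value = 60
Conclusion: Record 701 has the error.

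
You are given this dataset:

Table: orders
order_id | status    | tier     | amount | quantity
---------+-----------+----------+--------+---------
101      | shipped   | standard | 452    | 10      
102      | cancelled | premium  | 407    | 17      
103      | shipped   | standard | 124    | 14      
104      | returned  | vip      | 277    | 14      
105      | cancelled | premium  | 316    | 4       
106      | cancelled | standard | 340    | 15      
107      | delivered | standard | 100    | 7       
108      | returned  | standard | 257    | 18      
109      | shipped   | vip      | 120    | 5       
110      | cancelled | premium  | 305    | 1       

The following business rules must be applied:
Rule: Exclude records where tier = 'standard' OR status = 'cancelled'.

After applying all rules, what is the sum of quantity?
19

Step 1: Find records where tier = 'standard' OR status = 'cancelled'
Step 2: 8 records match, summing to 86
Step 3: Original sum: 105
Step 4: Remaining sum = 105 - 86 = 19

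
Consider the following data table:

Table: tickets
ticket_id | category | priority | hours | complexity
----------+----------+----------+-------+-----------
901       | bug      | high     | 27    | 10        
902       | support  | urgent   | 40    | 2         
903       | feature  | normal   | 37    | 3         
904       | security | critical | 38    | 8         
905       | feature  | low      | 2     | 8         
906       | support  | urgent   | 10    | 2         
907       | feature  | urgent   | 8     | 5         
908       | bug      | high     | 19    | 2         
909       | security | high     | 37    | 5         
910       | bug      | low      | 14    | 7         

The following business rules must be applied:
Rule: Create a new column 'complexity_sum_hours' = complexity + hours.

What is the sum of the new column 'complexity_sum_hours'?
284

Step 1: For each record, compute complexity + hours
Example calculations:
  10 + 27 = 37
  2 + 40 = 42
  3 + 37 = 40
  ...
Step 2: Sum all derived values
Step 3: Total = 284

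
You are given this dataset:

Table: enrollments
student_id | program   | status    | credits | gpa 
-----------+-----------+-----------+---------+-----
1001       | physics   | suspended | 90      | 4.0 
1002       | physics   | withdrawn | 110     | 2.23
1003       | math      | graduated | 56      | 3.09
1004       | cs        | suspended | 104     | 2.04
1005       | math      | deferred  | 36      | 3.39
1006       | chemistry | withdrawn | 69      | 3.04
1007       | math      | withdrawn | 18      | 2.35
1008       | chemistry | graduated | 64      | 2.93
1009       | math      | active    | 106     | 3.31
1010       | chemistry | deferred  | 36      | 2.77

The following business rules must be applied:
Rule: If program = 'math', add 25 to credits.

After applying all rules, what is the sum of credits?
789

Step 1: Count records where program = 'math': 4
Step 2: Total bonus added: 4 × 25 = 100
Step 3: Original sum of credits: 689
Step 4: Final sum = 689 + 100 = 789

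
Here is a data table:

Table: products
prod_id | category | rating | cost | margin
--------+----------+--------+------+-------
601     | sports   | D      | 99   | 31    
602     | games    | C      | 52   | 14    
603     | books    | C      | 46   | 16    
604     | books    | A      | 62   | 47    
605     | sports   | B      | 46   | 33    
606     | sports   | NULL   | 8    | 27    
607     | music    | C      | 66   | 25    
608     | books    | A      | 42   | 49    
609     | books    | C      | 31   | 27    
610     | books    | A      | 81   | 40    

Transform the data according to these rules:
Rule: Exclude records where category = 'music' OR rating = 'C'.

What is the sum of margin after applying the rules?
227

Step 1: Find records where category = 'music' OR rating = 'C'
Step 2: 4 records match, summing to 82
Step 3: Original sum: 309
Step 4: Remaining sum = 309 - 82 = 227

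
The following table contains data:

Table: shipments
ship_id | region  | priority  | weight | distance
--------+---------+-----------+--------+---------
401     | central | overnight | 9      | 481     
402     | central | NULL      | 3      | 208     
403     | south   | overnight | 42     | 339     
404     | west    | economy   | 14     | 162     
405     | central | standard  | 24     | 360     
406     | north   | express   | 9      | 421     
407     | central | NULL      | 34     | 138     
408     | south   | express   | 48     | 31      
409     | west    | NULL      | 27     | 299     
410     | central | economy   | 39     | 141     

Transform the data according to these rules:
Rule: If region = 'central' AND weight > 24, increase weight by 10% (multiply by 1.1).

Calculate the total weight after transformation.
256.3

Step 1: Find records where region = 'central' AND weight > 24
Step 2: 2 records match, summing to 73
Step 3: After multiplier: 73 × 1.1 = 80.3
Step 4: Unaffected records sum: 176
Step 5: Final sum = 80.3 + 176 = 256.3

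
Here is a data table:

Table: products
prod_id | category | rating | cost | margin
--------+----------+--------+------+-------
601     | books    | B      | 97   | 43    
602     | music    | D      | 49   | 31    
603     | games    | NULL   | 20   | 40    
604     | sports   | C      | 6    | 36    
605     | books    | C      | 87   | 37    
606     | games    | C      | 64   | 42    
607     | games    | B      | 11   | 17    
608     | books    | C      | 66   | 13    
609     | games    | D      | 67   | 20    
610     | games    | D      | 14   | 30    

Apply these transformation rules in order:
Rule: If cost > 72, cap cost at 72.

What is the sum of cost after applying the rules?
441

Step 1: 2 records have cost > 72
Step 2: These records originally summed to 184
Step 3: After capping: 2 × 72 = 144
Step 4: Unaffected records sum: 297
Step 5: Final sum = 144 + 297 = 441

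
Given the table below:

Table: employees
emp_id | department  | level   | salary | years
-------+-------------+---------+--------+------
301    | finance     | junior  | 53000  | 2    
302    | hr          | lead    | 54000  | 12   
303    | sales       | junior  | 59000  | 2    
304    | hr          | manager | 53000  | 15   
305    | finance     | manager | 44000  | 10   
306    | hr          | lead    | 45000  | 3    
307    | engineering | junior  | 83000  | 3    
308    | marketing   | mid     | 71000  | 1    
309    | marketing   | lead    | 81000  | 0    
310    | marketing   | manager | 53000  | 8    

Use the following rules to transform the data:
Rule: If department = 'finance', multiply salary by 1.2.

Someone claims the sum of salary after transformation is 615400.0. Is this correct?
Yes, the result is correct.

Step 1: Calculate the correct sum after transformation
Step 2: Apply multiplier 1.2 to records where department = 'finance'
Step 3: Correct result = 615400.0
Step 4: Claimed result = 615400.0
Step 5: 615400.0 = 615400.0 ✓
Conclusion: The claimed result is correct.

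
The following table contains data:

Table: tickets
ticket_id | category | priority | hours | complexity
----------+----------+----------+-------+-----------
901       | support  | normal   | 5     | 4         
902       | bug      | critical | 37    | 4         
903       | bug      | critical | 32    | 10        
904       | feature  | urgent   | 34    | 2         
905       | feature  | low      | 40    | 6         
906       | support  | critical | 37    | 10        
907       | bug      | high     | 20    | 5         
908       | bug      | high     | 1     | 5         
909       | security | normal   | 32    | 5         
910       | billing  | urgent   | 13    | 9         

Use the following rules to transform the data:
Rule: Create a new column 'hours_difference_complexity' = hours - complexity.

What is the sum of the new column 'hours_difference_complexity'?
191

Step 1: For each record, compute hours - complexity
Example calculations:
  5 - 4 = 1
  37 - 4 = 33
  32 - 10 = 22
  ...
Step 2: Sum all derived values
Step 3: Total = 191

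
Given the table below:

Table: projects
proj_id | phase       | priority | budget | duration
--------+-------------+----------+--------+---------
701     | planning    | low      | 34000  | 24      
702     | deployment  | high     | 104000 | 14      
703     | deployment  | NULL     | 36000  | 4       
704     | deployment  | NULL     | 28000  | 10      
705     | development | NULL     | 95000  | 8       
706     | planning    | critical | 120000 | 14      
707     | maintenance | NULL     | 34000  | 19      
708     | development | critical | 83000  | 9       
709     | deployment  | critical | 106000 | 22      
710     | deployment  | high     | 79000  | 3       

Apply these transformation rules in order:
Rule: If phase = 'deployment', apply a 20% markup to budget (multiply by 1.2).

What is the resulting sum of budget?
789600.0

Step 1: Records with phase = 'deployment' have total budget = 353000
Step 2: Apply multiplier: 353000 × 1.2 = 423600.0
Step 3: Other records total: 366000
Step 4: Final sum = 423600.0 + 366000 = 789600.0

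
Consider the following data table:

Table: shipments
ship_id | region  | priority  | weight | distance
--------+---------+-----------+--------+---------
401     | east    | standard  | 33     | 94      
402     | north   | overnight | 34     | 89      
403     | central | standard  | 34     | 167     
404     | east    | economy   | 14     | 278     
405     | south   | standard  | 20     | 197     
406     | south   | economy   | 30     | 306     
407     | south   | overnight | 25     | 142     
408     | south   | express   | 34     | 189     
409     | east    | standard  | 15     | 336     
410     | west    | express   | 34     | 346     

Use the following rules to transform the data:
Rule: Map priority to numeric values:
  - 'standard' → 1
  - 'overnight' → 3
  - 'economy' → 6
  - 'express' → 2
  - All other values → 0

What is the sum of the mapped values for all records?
26

Step 1: Apply mapping to each record
Step 2: Count by status:
  'standard': 4 records × 1 = 4
  'overnight': 2 records × 3 = 6
  'economy': 2 records × 6 = 12
  'express': 2 records × 2 = 4
Step 3: Sum all mapped values = 26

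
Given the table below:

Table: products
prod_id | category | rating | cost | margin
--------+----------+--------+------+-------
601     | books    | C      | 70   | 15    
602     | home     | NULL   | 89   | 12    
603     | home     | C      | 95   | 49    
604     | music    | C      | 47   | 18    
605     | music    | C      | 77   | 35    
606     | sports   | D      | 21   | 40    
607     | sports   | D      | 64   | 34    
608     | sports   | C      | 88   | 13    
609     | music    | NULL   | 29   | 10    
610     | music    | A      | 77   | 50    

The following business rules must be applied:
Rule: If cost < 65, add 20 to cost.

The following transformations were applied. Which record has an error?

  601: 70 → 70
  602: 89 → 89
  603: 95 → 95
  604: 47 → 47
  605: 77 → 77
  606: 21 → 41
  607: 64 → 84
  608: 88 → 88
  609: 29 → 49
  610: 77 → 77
Record 604 has an error. The correct transformed value should be 67, not 47.

Step 1: Check each record against the rule
Step 2: Record 604 has cost = 47
Step 3: Since 47 < 65, the bonus should have been applied
Step 4: Correct value = 67, but claimed value = 47
Conclusion: Record 604 has the error.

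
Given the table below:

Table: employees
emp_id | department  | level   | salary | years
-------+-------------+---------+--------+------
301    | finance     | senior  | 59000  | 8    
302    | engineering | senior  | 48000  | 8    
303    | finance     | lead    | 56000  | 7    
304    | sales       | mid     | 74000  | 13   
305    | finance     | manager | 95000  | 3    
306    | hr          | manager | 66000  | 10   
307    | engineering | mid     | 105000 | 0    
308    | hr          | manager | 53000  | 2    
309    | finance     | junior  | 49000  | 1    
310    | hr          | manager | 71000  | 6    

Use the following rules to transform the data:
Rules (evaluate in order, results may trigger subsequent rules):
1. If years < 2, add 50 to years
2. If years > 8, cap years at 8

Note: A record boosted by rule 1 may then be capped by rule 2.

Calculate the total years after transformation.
66

Step 1: Apply rule 1 to records with years < 2
  - 2 records get bonus of 50
  - Of these, 2 records then exceed 8 and get capped
Step 2: Apply rule 2 to records with years > 8
  - 2 records (original) are capped
Step 3: Calculate final sum = 66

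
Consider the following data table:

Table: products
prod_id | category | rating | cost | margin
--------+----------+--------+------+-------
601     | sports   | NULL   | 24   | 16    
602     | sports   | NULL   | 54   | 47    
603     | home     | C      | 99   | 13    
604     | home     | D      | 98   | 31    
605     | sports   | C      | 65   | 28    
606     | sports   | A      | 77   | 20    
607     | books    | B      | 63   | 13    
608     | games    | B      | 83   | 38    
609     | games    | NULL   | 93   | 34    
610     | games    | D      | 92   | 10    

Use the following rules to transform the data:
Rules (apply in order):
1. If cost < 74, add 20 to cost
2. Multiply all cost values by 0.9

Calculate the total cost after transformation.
745.2

Step 1: Apply Rule 1 - Add 20 to records with cost < 74
  - 4 records affected: 206 + (4 × 20) = 286
  - Unaffected records: 542
  - Sum after Rule 1: 828
Step 2: Apply Rule 2 - Multiply all by 0.9
  - 828 × 0.9 = 745.2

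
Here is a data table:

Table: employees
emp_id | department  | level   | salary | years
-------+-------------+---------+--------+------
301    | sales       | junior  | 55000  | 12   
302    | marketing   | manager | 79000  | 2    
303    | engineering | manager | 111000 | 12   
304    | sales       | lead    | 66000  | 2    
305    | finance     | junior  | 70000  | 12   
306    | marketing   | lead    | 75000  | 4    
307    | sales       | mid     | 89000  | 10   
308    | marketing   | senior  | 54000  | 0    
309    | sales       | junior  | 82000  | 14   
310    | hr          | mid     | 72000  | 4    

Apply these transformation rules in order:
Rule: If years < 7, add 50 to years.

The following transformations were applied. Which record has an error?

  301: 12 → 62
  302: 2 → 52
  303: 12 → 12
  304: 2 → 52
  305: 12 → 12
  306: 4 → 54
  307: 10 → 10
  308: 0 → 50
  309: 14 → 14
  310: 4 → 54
Record 301 has an error. The correct transformed value should be 12, not 62.

Step 1: Check each record against the rule
Step 2: Record 301 has years = 12
Step 3: Since 12 >= 7, the bonus should not have been applied
Step 4: Correct value = 12, but claimed value = 62
Conclusion: Record 301 has the error.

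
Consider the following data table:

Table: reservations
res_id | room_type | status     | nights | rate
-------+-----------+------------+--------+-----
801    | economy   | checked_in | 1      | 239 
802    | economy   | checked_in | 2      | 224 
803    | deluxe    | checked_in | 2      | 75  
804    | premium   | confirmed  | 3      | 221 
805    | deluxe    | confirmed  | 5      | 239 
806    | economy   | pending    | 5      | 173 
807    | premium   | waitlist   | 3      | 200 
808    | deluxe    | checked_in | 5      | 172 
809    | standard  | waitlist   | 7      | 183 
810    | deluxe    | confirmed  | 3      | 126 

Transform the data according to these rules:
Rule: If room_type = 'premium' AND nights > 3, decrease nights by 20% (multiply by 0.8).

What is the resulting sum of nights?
36

Step 1: Find records where room_type = 'premium' AND nights > 3
Step 2: 0 records match, summing to 0
Step 3: After multiplier: 0 × 0.8 = 0.0
Step 4: Unaffected records sum: 36
Step 5: Final sum = 0.0 + 36 = 36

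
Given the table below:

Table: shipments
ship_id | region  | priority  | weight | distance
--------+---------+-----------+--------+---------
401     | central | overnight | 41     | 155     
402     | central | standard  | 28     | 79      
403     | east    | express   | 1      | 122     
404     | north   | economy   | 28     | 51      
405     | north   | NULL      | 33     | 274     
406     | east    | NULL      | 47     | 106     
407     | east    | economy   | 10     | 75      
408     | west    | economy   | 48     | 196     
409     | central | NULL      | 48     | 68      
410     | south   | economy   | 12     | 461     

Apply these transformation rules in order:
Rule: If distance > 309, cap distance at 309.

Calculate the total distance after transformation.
1435

Step 1: 1 records have distance > 309
Step 2: These records originally summed to 461
Step 3: After capping: 1 × 309 = 309
Step 4: Unaffected records sum: 1126
Step 5: Final sum = 309 + 1126 = 1435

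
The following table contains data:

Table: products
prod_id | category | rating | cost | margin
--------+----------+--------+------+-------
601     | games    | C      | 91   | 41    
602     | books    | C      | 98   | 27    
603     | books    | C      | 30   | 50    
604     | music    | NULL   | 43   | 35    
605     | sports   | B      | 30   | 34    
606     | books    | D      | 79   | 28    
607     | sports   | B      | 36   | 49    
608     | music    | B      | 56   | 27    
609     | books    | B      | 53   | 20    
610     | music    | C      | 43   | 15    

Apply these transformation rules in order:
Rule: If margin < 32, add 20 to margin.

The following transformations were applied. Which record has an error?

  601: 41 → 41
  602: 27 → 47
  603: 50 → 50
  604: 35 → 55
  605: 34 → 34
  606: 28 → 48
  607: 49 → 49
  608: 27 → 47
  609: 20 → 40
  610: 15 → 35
Record 604 has an error. The correct transformed value should be 35, not 55.

Step 1: Check each record against the rule
Step 2: Record 604 has margin = 35
Step 3: Since 35 >= 32, the bonus should not have been applied
Step 4: Correct value = 35, but claimed value = 55
Conclusion: Record 604 has the error.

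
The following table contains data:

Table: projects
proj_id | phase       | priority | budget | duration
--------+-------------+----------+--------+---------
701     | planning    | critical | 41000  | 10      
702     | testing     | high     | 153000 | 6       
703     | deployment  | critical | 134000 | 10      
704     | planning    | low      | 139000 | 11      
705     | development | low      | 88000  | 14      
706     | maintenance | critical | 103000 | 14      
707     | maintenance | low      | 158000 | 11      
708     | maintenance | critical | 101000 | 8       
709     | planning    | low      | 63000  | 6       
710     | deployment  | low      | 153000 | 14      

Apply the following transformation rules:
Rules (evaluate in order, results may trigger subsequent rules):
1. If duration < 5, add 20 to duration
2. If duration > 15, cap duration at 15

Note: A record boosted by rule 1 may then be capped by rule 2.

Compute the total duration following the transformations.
104

Step 1: Apply rule 1 to records with duration < 5
  - 0 records get bonus of 20
  - Of these, 0 records then exceed 15 and get capped
Step 2: Apply rule 2 to records with duration > 15
  - 0 records (original) are capped
Step 3: Calculate final sum = 104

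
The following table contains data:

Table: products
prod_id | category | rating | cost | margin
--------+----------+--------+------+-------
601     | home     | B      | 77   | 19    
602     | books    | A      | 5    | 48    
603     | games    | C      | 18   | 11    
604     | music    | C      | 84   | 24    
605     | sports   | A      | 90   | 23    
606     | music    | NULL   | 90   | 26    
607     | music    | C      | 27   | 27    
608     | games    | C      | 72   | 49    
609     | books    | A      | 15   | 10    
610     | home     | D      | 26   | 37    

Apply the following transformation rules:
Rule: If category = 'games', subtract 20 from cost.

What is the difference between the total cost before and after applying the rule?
40

Step 1: Original sum of cost = 504
Step 2: 2 records have category = 'games'
Step 3: Each affected record changes by -20
Step 4: Total change = 2 × -20 = -40
Step 5: New sum = 504 + -40 = 464
Step 6: Difference = |464 - 504| = 40
        (Sum decreased by 40)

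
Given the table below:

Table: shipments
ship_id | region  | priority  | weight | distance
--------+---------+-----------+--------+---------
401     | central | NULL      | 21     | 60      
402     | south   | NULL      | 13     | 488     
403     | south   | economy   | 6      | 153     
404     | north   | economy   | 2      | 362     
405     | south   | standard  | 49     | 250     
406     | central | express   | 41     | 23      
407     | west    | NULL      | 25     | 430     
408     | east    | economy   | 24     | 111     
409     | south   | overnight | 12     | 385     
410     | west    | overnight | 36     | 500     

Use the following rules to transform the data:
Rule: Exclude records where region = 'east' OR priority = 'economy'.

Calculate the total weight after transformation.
197

Step 1: Find records where region = 'east' OR priority = 'economy'
Step 2: 3 records match, summing to 32
Step 3: Original sum: 229
Step 4: Remaining sum = 229 - 32 = 197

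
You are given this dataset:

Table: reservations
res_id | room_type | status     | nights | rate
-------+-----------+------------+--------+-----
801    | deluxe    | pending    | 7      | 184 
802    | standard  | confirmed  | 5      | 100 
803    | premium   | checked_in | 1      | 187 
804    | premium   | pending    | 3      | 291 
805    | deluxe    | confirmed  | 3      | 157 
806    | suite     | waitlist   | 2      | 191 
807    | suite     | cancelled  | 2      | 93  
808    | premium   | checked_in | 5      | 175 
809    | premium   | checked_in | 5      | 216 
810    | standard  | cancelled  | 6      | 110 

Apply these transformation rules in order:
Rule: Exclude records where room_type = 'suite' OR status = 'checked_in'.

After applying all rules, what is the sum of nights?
24

Step 1: Find records where room_type = 'suite' OR status = 'checked_in'
Step 2: 5 records match, summing to 15
Step 3: Original sum: 39
Step 4: Remaining sum = 39 - 15 = 24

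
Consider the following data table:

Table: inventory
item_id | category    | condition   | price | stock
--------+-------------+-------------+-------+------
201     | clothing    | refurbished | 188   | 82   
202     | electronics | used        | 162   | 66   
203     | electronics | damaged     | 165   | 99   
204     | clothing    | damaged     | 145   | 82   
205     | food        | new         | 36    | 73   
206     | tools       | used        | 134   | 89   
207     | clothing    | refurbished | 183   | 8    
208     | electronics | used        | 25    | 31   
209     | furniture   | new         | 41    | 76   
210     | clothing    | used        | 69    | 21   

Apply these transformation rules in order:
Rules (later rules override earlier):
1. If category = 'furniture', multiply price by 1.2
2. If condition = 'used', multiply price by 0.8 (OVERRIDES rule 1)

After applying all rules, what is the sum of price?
1078.2

Step 1: Rule 2 takes priority for records with condition = 'used'
  - 4 records: 390 × 0.8 = 312.0
Step 2: Rule 1 applies to remaining records with category = 'furniture'
  - 1 records: 41 × 1.2 = 49.2
Step 3: Other records unchanged: 717
Step 4: Final sum = 312.0 + 49.2 + 717 = 1078.2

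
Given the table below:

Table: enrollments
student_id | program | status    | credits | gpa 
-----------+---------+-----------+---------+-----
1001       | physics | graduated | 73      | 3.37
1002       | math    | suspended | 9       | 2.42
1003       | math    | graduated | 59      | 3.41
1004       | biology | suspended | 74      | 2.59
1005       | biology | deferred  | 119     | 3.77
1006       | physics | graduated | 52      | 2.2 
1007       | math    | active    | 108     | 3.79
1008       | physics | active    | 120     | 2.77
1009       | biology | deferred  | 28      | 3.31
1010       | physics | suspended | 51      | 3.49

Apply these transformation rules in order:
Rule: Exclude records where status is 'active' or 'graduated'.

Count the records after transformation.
5

Step 1: Count records to exclude
  - 2 (active) + 3 (graduated) = 5 records
Step 2: Total records: 10
Step 3: Remaining = 10 - 5 = 5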